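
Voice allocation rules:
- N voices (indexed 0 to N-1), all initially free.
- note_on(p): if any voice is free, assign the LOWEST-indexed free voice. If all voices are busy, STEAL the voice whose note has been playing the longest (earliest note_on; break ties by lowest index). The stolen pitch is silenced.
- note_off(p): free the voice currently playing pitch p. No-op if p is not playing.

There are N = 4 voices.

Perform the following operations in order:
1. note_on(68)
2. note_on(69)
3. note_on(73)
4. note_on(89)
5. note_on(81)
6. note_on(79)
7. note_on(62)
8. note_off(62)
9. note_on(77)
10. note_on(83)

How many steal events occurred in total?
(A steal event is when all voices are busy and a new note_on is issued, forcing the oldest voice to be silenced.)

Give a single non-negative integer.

Answer: 4

Derivation:
Op 1: note_on(68): voice 0 is free -> assigned | voices=[68 - - -]
Op 2: note_on(69): voice 1 is free -> assigned | voices=[68 69 - -]
Op 3: note_on(73): voice 2 is free -> assigned | voices=[68 69 73 -]
Op 4: note_on(89): voice 3 is free -> assigned | voices=[68 69 73 89]
Op 5: note_on(81): all voices busy, STEAL voice 0 (pitch 68, oldest) -> assign | voices=[81 69 73 89]
Op 6: note_on(79): all voices busy, STEAL voice 1 (pitch 69, oldest) -> assign | voices=[81 79 73 89]
Op 7: note_on(62): all voices busy, STEAL voice 2 (pitch 73, oldest) -> assign | voices=[81 79 62 89]
Op 8: note_off(62): free voice 2 | voices=[81 79 - 89]
Op 9: note_on(77): voice 2 is free -> assigned | voices=[81 79 77 89]
Op 10: note_on(83): all voices busy, STEAL voice 3 (pitch 89, oldest) -> assign | voices=[81 79 77 83]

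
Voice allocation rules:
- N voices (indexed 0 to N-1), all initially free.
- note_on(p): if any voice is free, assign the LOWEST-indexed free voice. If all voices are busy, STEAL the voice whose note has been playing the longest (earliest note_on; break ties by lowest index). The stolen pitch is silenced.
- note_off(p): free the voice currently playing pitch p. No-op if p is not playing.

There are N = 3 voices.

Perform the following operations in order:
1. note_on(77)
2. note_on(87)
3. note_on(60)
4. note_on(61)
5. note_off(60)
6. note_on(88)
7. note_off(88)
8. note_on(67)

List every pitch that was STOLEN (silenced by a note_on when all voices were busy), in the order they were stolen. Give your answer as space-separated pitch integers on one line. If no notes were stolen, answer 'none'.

Answer: 77

Derivation:
Op 1: note_on(77): voice 0 is free -> assigned | voices=[77 - -]
Op 2: note_on(87): voice 1 is free -> assigned | voices=[77 87 -]
Op 3: note_on(60): voice 2 is free -> assigned | voices=[77 87 60]
Op 4: note_on(61): all voices busy, STEAL voice 0 (pitch 77, oldest) -> assign | voices=[61 87 60]
Op 5: note_off(60): free voice 2 | voices=[61 87 -]
Op 6: note_on(88): voice 2 is free -> assigned | voices=[61 87 88]
Op 7: note_off(88): free voice 2 | voices=[61 87 -]
Op 8: note_on(67): voice 2 is free -> assigned | voices=[61 87 67]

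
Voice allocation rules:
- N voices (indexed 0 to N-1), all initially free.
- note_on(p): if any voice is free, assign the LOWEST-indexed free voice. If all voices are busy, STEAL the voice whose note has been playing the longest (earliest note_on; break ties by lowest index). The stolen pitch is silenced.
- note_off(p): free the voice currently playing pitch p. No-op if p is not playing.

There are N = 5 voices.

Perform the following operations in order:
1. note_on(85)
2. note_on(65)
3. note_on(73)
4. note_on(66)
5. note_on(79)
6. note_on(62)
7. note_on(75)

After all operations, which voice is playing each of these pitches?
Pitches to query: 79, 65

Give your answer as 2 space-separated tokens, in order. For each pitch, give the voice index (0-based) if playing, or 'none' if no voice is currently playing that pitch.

Answer: 4 none

Derivation:
Op 1: note_on(85): voice 0 is free -> assigned | voices=[85 - - - -]
Op 2: note_on(65): voice 1 is free -> assigned | voices=[85 65 - - -]
Op 3: note_on(73): voice 2 is free -> assigned | voices=[85 65 73 - -]
Op 4: note_on(66): voice 3 is free -> assigned | voices=[85 65 73 66 -]
Op 5: note_on(79): voice 4 is free -> assigned | voices=[85 65 73 66 79]
Op 6: note_on(62): all voices busy, STEAL voice 0 (pitch 85, oldest) -> assign | voices=[62 65 73 66 79]
Op 7: note_on(75): all voices busy, STEAL voice 1 (pitch 65, oldest) -> assign | voices=[62 75 73 66 79]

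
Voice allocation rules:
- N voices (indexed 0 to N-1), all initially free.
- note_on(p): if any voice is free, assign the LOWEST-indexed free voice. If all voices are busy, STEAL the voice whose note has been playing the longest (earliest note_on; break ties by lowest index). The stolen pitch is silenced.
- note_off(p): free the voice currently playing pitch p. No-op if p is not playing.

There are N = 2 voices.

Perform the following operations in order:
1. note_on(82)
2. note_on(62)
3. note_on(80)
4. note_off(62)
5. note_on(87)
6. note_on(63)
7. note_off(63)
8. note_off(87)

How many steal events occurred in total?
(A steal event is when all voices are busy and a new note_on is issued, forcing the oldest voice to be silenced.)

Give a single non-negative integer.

Answer: 2

Derivation:
Op 1: note_on(82): voice 0 is free -> assigned | voices=[82 -]
Op 2: note_on(62): voice 1 is free -> assigned | voices=[82 62]
Op 3: note_on(80): all voices busy, STEAL voice 0 (pitch 82, oldest) -> assign | voices=[80 62]
Op 4: note_off(62): free voice 1 | voices=[80 -]
Op 5: note_on(87): voice 1 is free -> assigned | voices=[80 87]
Op 6: note_on(63): all voices busy, STEAL voice 0 (pitch 80, oldest) -> assign | voices=[63 87]
Op 7: note_off(63): free voice 0 | voices=[- 87]
Op 8: note_off(87): free voice 1 | voices=[- -]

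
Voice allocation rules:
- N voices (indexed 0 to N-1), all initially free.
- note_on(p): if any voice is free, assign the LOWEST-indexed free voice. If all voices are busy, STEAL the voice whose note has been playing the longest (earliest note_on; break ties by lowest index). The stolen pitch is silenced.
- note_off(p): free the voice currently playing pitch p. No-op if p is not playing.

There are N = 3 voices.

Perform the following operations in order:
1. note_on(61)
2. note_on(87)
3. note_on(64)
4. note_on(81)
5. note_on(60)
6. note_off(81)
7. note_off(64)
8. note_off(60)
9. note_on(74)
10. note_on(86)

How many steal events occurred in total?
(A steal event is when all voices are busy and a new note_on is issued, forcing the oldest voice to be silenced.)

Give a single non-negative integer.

Answer: 2

Derivation:
Op 1: note_on(61): voice 0 is free -> assigned | voices=[61 - -]
Op 2: note_on(87): voice 1 is free -> assigned | voices=[61 87 -]
Op 3: note_on(64): voice 2 is free -> assigned | voices=[61 87 64]
Op 4: note_on(81): all voices busy, STEAL voice 0 (pitch 61, oldest) -> assign | voices=[81 87 64]
Op 5: note_on(60): all voices busy, STEAL voice 1 (pitch 87, oldest) -> assign | voices=[81 60 64]
Op 6: note_off(81): free voice 0 | voices=[- 60 64]
Op 7: note_off(64): free voice 2 | voices=[- 60 -]
Op 8: note_off(60): free voice 1 | voices=[- - -]
Op 9: note_on(74): voice 0 is free -> assigned | voices=[74 - -]
Op 10: note_on(86): voice 1 is free -> assigned | voices=[74 86 -]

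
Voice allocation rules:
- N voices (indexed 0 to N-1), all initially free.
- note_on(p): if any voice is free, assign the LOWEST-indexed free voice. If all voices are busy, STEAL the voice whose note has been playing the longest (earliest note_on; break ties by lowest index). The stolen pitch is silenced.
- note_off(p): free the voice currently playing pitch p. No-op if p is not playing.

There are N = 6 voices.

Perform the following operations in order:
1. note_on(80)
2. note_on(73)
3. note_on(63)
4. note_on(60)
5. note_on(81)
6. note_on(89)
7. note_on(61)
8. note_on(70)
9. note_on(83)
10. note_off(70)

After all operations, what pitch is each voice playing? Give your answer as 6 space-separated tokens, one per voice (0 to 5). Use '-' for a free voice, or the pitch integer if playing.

Op 1: note_on(80): voice 0 is free -> assigned | voices=[80 - - - - -]
Op 2: note_on(73): voice 1 is free -> assigned | voices=[80 73 - - - -]
Op 3: note_on(63): voice 2 is free -> assigned | voices=[80 73 63 - - -]
Op 4: note_on(60): voice 3 is free -> assigned | voices=[80 73 63 60 - -]
Op 5: note_on(81): voice 4 is free -> assigned | voices=[80 73 63 60 81 -]
Op 6: note_on(89): voice 5 is free -> assigned | voices=[80 73 63 60 81 89]
Op 7: note_on(61): all voices busy, STEAL voice 0 (pitch 80, oldest) -> assign | voices=[61 73 63 60 81 89]
Op 8: note_on(70): all voices busy, STEAL voice 1 (pitch 73, oldest) -> assign | voices=[61 70 63 60 81 89]
Op 9: note_on(83): all voices busy, STEAL voice 2 (pitch 63, oldest) -> assign | voices=[61 70 83 60 81 89]
Op 10: note_off(70): free voice 1 | voices=[61 - 83 60 81 89]

Answer: 61 - 83 60 81 89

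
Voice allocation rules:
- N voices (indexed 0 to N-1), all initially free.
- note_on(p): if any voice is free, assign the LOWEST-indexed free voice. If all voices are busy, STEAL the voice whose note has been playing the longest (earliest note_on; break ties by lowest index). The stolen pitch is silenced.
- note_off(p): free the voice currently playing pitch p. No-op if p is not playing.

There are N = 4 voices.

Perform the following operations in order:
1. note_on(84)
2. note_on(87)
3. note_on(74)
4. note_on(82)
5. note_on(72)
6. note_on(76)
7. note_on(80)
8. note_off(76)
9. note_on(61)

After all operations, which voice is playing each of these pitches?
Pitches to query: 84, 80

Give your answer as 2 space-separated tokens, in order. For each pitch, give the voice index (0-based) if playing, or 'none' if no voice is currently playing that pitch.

Op 1: note_on(84): voice 0 is free -> assigned | voices=[84 - - -]
Op 2: note_on(87): voice 1 is free -> assigned | voices=[84 87 - -]
Op 3: note_on(74): voice 2 is free -> assigned | voices=[84 87 74 -]
Op 4: note_on(82): voice 3 is free -> assigned | voices=[84 87 74 82]
Op 5: note_on(72): all voices busy, STEAL voice 0 (pitch 84, oldest) -> assign | voices=[72 87 74 82]
Op 6: note_on(76): all voices busy, STEAL voice 1 (pitch 87, oldest) -> assign | voices=[72 76 74 82]
Op 7: note_on(80): all voices busy, STEAL voice 2 (pitch 74, oldest) -> assign | voices=[72 76 80 82]
Op 8: note_off(76): free voice 1 | voices=[72 - 80 82]
Op 9: note_on(61): voice 1 is free -> assigned | voices=[72 61 80 82]

Answer: none 2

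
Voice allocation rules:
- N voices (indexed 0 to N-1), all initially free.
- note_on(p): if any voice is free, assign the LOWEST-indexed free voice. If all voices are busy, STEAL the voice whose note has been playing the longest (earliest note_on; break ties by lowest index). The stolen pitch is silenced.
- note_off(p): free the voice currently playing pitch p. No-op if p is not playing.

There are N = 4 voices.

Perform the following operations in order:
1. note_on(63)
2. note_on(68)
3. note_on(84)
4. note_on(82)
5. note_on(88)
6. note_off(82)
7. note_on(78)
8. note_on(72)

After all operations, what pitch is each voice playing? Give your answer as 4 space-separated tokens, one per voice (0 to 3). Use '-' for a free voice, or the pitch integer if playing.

Op 1: note_on(63): voice 0 is free -> assigned | voices=[63 - - -]
Op 2: note_on(68): voice 1 is free -> assigned | voices=[63 68 - -]
Op 3: note_on(84): voice 2 is free -> assigned | voices=[63 68 84 -]
Op 4: note_on(82): voice 3 is free -> assigned | voices=[63 68 84 82]
Op 5: note_on(88): all voices busy, STEAL voice 0 (pitch 63, oldest) -> assign | voices=[88 68 84 82]
Op 6: note_off(82): free voice 3 | voices=[88 68 84 -]
Op 7: note_on(78): voice 3 is free -> assigned | voices=[88 68 84 78]
Op 8: note_on(72): all voices busy, STEAL voice 1 (pitch 68, oldest) -> assign | voices=[88 72 84 78]

Answer: 88 72 84 78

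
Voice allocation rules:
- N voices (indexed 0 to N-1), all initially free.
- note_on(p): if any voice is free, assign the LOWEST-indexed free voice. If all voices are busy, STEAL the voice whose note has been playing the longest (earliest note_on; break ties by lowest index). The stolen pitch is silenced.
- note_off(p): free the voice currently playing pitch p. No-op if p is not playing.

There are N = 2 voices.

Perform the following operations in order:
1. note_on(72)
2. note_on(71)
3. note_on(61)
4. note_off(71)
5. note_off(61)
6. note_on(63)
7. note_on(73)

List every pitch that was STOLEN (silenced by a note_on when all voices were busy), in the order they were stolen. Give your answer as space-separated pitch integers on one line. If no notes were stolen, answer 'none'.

Answer: 72

Derivation:
Op 1: note_on(72): voice 0 is free -> assigned | voices=[72 -]
Op 2: note_on(71): voice 1 is free -> assigned | voices=[72 71]
Op 3: note_on(61): all voices busy, STEAL voice 0 (pitch 72, oldest) -> assign | voices=[61 71]
Op 4: note_off(71): free voice 1 | voices=[61 -]
Op 5: note_off(61): free voice 0 | voices=[- -]
Op 6: note_on(63): voice 0 is free -> assigned | voices=[63 -]
Op 7: note_on(73): voice 1 is free -> assigned | voices=[63 73]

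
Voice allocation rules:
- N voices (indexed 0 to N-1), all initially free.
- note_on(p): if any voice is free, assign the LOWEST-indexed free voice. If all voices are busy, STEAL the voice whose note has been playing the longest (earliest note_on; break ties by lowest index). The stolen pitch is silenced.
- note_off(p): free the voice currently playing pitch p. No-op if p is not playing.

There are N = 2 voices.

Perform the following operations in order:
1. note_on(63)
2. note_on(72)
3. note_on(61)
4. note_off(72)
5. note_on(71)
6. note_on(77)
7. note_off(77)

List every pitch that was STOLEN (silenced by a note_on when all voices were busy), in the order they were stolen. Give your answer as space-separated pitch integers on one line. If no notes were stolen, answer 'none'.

Op 1: note_on(63): voice 0 is free -> assigned | voices=[63 -]
Op 2: note_on(72): voice 1 is free -> assigned | voices=[63 72]
Op 3: note_on(61): all voices busy, STEAL voice 0 (pitch 63, oldest) -> assign | voices=[61 72]
Op 4: note_off(72): free voice 1 | voices=[61 -]
Op 5: note_on(71): voice 1 is free -> assigned | voices=[61 71]
Op 6: note_on(77): all voices busy, STEAL voice 0 (pitch 61, oldest) -> assign | voices=[77 71]
Op 7: note_off(77): free voice 0 | voices=[- 71]

Answer: 63 61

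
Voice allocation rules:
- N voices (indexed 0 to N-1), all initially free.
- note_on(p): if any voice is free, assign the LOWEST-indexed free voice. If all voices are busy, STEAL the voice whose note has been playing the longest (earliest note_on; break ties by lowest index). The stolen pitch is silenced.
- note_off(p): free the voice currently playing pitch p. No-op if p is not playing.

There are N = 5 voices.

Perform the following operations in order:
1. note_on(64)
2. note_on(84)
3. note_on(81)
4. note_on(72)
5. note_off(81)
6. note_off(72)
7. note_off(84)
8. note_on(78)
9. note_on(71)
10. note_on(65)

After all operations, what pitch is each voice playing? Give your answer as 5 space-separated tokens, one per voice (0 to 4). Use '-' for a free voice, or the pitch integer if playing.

Answer: 64 78 71 65 -

Derivation:
Op 1: note_on(64): voice 0 is free -> assigned | voices=[64 - - - -]
Op 2: note_on(84): voice 1 is free -> assigned | voices=[64 84 - - -]
Op 3: note_on(81): voice 2 is free -> assigned | voices=[64 84 81 - -]
Op 4: note_on(72): voice 3 is free -> assigned | voices=[64 84 81 72 -]
Op 5: note_off(81): free voice 2 | voices=[64 84 - 72 -]
Op 6: note_off(72): free voice 3 | voices=[64 84 - - -]
Op 7: note_off(84): free voice 1 | voices=[64 - - - -]
Op 8: note_on(78): voice 1 is free -> assigned | voices=[64 78 - - -]
Op 9: note_on(71): voice 2 is free -> assigned | voices=[64 78 71 - -]
Op 10: note_on(65): voice 3 is free -> assigned | voices=[64 78 71 65 -]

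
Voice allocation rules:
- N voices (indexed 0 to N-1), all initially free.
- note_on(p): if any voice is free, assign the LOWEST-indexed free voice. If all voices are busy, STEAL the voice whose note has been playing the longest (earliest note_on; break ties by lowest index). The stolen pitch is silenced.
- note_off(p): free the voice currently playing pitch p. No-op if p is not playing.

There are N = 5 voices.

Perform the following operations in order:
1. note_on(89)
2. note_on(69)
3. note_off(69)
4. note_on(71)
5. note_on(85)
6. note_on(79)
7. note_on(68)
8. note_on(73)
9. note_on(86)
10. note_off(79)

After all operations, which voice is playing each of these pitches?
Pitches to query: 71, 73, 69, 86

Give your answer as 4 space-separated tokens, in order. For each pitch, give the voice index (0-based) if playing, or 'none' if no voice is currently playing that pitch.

Op 1: note_on(89): voice 0 is free -> assigned | voices=[89 - - - -]
Op 2: note_on(69): voice 1 is free -> assigned | voices=[89 69 - - -]
Op 3: note_off(69): free voice 1 | voices=[89 - - - -]
Op 4: note_on(71): voice 1 is free -> assigned | voices=[89 71 - - -]
Op 5: note_on(85): voice 2 is free -> assigned | voices=[89 71 85 - -]
Op 6: note_on(79): voice 3 is free -> assigned | voices=[89 71 85 79 -]
Op 7: note_on(68): voice 4 is free -> assigned | voices=[89 71 85 79 68]
Op 8: note_on(73): all voices busy, STEAL voice 0 (pitch 89, oldest) -> assign | voices=[73 71 85 79 68]
Op 9: note_on(86): all voices busy, STEAL voice 1 (pitch 71, oldest) -> assign | voices=[73 86 85 79 68]
Op 10: note_off(79): free voice 3 | voices=[73 86 85 - 68]

Answer: none 0 none 1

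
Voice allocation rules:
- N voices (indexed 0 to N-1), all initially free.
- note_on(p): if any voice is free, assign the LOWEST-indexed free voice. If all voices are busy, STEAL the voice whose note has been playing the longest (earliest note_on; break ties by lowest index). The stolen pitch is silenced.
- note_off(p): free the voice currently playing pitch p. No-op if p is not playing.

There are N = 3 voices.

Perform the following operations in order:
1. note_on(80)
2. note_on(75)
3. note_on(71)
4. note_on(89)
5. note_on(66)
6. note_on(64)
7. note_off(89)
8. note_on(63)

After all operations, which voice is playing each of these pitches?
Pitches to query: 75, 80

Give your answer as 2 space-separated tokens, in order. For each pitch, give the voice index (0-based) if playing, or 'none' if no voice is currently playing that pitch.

Op 1: note_on(80): voice 0 is free -> assigned | voices=[80 - -]
Op 2: note_on(75): voice 1 is free -> assigned | voices=[80 75 -]
Op 3: note_on(71): voice 2 is free -> assigned | voices=[80 75 71]
Op 4: note_on(89): all voices busy, STEAL voice 0 (pitch 80, oldest) -> assign | voices=[89 75 71]
Op 5: note_on(66): all voices busy, STEAL voice 1 (pitch 75, oldest) -> assign | voices=[89 66 71]
Op 6: note_on(64): all voices busy, STEAL voice 2 (pitch 71, oldest) -> assign | voices=[89 66 64]
Op 7: note_off(89): free voice 0 | voices=[- 66 64]
Op 8: note_on(63): voice 0 is free -> assigned | voices=[63 66 64]

Answer: none none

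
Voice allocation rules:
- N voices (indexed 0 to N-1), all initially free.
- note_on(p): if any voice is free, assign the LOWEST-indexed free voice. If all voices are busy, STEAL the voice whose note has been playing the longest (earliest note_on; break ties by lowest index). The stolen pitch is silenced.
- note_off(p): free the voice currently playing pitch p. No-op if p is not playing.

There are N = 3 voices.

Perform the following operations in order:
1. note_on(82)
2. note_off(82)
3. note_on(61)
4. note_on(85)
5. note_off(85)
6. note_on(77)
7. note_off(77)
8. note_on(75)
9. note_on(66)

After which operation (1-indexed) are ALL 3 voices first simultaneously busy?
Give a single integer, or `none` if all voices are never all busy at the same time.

Answer: 9

Derivation:
Op 1: note_on(82): voice 0 is free -> assigned | voices=[82 - -]
Op 2: note_off(82): free voice 0 | voices=[- - -]
Op 3: note_on(61): voice 0 is free -> assigned | voices=[61 - -]
Op 4: note_on(85): voice 1 is free -> assigned | voices=[61 85 -]
Op 5: note_off(85): free voice 1 | voices=[61 - -]
Op 6: note_on(77): voice 1 is free -> assigned | voices=[61 77 -]
Op 7: note_off(77): free voice 1 | voices=[61 - -]
Op 8: note_on(75): voice 1 is free -> assigned | voices=[61 75 -]
Op 9: note_on(66): voice 2 is free -> assigned | voices=[61 75 66]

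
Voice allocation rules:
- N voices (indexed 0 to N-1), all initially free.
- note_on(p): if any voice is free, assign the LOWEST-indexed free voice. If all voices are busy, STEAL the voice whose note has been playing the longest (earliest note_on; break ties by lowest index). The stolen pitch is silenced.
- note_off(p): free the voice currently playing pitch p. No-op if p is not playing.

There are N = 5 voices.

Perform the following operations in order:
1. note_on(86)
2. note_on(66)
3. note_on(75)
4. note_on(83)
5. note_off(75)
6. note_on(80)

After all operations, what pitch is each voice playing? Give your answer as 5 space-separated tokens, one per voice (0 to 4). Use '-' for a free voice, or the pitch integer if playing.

Answer: 86 66 80 83 -

Derivation:
Op 1: note_on(86): voice 0 is free -> assigned | voices=[86 - - - -]
Op 2: note_on(66): voice 1 is free -> assigned | voices=[86 66 - - -]
Op 3: note_on(75): voice 2 is free -> assigned | voices=[86 66 75 - -]
Op 4: note_on(83): voice 3 is free -> assigned | voices=[86 66 75 83 -]
Op 5: note_off(75): free voice 2 | voices=[86 66 - 83 -]
Op 6: note_on(80): voice 2 is free -> assigned | voices=[86 66 80 83 -]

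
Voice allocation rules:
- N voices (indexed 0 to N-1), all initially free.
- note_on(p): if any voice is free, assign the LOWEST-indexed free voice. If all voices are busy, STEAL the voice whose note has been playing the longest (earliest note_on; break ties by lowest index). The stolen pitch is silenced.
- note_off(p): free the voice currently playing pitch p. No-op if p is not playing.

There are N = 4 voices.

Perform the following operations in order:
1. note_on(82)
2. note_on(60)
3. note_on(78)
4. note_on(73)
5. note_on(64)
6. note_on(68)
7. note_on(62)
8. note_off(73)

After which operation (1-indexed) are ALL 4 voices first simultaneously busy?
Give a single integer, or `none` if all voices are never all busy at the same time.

Op 1: note_on(82): voice 0 is free -> assigned | voices=[82 - - -]
Op 2: note_on(60): voice 1 is free -> assigned | voices=[82 60 - -]
Op 3: note_on(78): voice 2 is free -> assigned | voices=[82 60 78 -]
Op 4: note_on(73): voice 3 is free -> assigned | voices=[82 60 78 73]
Op 5: note_on(64): all voices busy, STEAL voice 0 (pitch 82, oldest) -> assign | voices=[64 60 78 73]
Op 6: note_on(68): all voices busy, STEAL voice 1 (pitch 60, oldest) -> assign | voices=[64 68 78 73]
Op 7: note_on(62): all voices busy, STEAL voice 2 (pitch 78, oldest) -> assign | voices=[64 68 62 73]
Op 8: note_off(73): free voice 3 | voices=[64 68 62 -]

Answer: 4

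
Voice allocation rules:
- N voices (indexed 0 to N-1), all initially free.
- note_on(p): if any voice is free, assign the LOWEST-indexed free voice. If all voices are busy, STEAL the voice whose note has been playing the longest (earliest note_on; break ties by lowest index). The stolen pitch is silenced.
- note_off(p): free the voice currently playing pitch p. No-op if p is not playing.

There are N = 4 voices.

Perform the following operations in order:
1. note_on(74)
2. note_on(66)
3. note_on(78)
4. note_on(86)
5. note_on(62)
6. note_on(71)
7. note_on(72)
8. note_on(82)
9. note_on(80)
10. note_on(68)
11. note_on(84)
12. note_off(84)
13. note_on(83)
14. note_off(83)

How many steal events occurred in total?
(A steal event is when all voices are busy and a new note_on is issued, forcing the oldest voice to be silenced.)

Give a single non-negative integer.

Op 1: note_on(74): voice 0 is free -> assigned | voices=[74 - - -]
Op 2: note_on(66): voice 1 is free -> assigned | voices=[74 66 - -]
Op 3: note_on(78): voice 2 is free -> assigned | voices=[74 66 78 -]
Op 4: note_on(86): voice 3 is free -> assigned | voices=[74 66 78 86]
Op 5: note_on(62): all voices busy, STEAL voice 0 (pitch 74, oldest) -> assign | voices=[62 66 78 86]
Op 6: note_on(71): all voices busy, STEAL voice 1 (pitch 66, oldest) -> assign | voices=[62 71 78 86]
Op 7: note_on(72): all voices busy, STEAL voice 2 (pitch 78, oldest) -> assign | voices=[62 71 72 86]
Op 8: note_on(82): all voices busy, STEAL voice 3 (pitch 86, oldest) -> assign | voices=[62 71 72 82]
Op 9: note_on(80): all voices busy, STEAL voice 0 (pitch 62, oldest) -> assign | voices=[80 71 72 82]
Op 10: note_on(68): all voices busy, STEAL voice 1 (pitch 71, oldest) -> assign | voices=[80 68 72 82]
Op 11: note_on(84): all voices busy, STEAL voice 2 (pitch 72, oldest) -> assign | voices=[80 68 84 82]
Op 12: note_off(84): free voice 2 | voices=[80 68 - 82]
Op 13: note_on(83): voice 2 is free -> assigned | voices=[80 68 83 82]
Op 14: note_off(83): free voice 2 | voices=[80 68 - 82]

Answer: 7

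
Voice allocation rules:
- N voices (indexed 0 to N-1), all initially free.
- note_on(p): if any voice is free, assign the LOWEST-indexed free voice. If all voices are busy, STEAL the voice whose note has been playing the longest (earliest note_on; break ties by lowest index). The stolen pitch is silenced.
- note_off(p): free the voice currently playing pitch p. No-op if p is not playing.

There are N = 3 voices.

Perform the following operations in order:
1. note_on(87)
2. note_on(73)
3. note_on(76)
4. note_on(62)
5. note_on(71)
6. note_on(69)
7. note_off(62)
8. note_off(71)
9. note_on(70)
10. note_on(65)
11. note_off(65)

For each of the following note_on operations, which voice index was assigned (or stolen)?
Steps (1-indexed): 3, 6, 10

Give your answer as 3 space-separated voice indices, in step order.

Answer: 2 2 1

Derivation:
Op 1: note_on(87): voice 0 is free -> assigned | voices=[87 - -]
Op 2: note_on(73): voice 1 is free -> assigned | voices=[87 73 -]
Op 3: note_on(76): voice 2 is free -> assigned | voices=[87 73 76]
Op 4: note_on(62): all voices busy, STEAL voice 0 (pitch 87, oldest) -> assign | voices=[62 73 76]
Op 5: note_on(71): all voices busy, STEAL voice 1 (pitch 73, oldest) -> assign | voices=[62 71 76]
Op 6: note_on(69): all voices busy, STEAL voice 2 (pitch 76, oldest) -> assign | voices=[62 71 69]
Op 7: note_off(62): free voice 0 | voices=[- 71 69]
Op 8: note_off(71): free voice 1 | voices=[- - 69]
Op 9: note_on(70): voice 0 is free -> assigned | voices=[70 - 69]
Op 10: note_on(65): voice 1 is free -> assigned | voices=[70 65 69]
Op 11: note_off(65): free voice 1 | voices=[70 - 69]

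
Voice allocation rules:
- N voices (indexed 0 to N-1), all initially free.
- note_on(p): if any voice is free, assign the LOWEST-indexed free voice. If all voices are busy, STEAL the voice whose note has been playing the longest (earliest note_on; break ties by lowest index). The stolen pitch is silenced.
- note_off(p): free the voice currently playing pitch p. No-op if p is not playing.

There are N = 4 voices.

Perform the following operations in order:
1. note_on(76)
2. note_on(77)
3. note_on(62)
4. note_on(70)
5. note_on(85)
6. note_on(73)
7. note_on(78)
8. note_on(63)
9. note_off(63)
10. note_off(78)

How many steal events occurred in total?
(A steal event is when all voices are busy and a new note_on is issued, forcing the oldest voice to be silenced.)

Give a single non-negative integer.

Answer: 4

Derivation:
Op 1: note_on(76): voice 0 is free -> assigned | voices=[76 - - -]
Op 2: note_on(77): voice 1 is free -> assigned | voices=[76 77 - -]
Op 3: note_on(62): voice 2 is free -> assigned | voices=[76 77 62 -]
Op 4: note_on(70): voice 3 is free -> assigned | voices=[76 77 62 70]
Op 5: note_on(85): all voices busy, STEAL voice 0 (pitch 76, oldest) -> assign | voices=[85 77 62 70]
Op 6: note_on(73): all voices busy, STEAL voice 1 (pitch 77, oldest) -> assign | voices=[85 73 62 70]
Op 7: note_on(78): all voices busy, STEAL voice 2 (pitch 62, oldest) -> assign | voices=[85 73 78 70]
Op 8: note_on(63): all voices busy, STEAL voice 3 (pitch 70, oldest) -> assign | voices=[85 73 78 63]
Op 9: note_off(63): free voice 3 | voices=[85 73 78 -]
Op 10: note_off(78): free voice 2 | voices=[85 73 - -]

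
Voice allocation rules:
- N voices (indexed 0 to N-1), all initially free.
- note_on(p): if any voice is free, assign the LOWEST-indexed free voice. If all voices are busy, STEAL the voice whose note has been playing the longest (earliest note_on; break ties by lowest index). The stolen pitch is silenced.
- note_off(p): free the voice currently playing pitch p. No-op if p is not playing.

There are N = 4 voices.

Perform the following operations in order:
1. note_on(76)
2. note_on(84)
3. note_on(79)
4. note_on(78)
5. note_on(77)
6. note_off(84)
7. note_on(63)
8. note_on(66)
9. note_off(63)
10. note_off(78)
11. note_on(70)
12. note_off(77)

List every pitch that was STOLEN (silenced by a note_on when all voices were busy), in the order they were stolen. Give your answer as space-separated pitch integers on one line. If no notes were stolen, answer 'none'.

Op 1: note_on(76): voice 0 is free -> assigned | voices=[76 - - -]
Op 2: note_on(84): voice 1 is free -> assigned | voices=[76 84 - -]
Op 3: note_on(79): voice 2 is free -> assigned | voices=[76 84 79 -]
Op 4: note_on(78): voice 3 is free -> assigned | voices=[76 84 79 78]
Op 5: note_on(77): all voices busy, STEAL voice 0 (pitch 76, oldest) -> assign | voices=[77 84 79 78]
Op 6: note_off(84): free voice 1 | voices=[77 - 79 78]
Op 7: note_on(63): voice 1 is free -> assigned | voices=[77 63 79 78]
Op 8: note_on(66): all voices busy, STEAL voice 2 (pitch 79, oldest) -> assign | voices=[77 63 66 78]
Op 9: note_off(63): free voice 1 | voices=[77 - 66 78]
Op 10: note_off(78): free voice 3 | voices=[77 - 66 -]
Op 11: note_on(70): voice 1 is free -> assigned | voices=[77 70 66 -]
Op 12: note_off(77): free voice 0 | voices=[- 70 66 -]

Answer: 76 79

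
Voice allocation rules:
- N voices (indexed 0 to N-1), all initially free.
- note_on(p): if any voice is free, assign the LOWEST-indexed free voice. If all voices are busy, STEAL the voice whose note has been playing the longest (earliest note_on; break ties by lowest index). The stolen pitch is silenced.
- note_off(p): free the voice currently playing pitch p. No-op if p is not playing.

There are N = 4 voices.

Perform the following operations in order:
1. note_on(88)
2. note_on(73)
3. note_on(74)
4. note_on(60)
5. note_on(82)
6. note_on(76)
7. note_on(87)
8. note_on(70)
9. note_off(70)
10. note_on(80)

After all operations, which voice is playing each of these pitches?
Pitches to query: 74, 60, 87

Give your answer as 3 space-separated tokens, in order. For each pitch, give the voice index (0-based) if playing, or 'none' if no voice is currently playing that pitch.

Op 1: note_on(88): voice 0 is free -> assigned | voices=[88 - - -]
Op 2: note_on(73): voice 1 is free -> assigned | voices=[88 73 - -]
Op 3: note_on(74): voice 2 is free -> assigned | voices=[88 73 74 -]
Op 4: note_on(60): voice 3 is free -> assigned | voices=[88 73 74 60]
Op 5: note_on(82): all voices busy, STEAL voice 0 (pitch 88, oldest) -> assign | voices=[82 73 74 60]
Op 6: note_on(76): all voices busy, STEAL voice 1 (pitch 73, oldest) -> assign | voices=[82 76 74 60]
Op 7: note_on(87): all voices busy, STEAL voice 2 (pitch 74, oldest) -> assign | voices=[82 76 87 60]
Op 8: note_on(70): all voices busy, STEAL voice 3 (pitch 60, oldest) -> assign | voices=[82 76 87 70]
Op 9: note_off(70): free voice 3 | voices=[82 76 87 -]
Op 10: note_on(80): voice 3 is free -> assigned | voices=[82 76 87 80]

Answer: none none 2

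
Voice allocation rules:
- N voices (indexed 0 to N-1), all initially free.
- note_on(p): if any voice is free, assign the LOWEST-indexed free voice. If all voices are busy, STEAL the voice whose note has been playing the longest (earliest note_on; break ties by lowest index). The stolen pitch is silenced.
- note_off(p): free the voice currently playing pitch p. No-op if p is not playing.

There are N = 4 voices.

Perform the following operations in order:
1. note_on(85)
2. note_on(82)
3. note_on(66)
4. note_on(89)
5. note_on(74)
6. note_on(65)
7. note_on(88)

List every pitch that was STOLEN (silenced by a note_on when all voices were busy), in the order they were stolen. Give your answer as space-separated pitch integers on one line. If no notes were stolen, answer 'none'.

Op 1: note_on(85): voice 0 is free -> assigned | voices=[85 - - -]
Op 2: note_on(82): voice 1 is free -> assigned | voices=[85 82 - -]
Op 3: note_on(66): voice 2 is free -> assigned | voices=[85 82 66 -]
Op 4: note_on(89): voice 3 is free -> assigned | voices=[85 82 66 89]
Op 5: note_on(74): all voices busy, STEAL voice 0 (pitch 85, oldest) -> assign | voices=[74 82 66 89]
Op 6: note_on(65): all voices busy, STEAL voice 1 (pitch 82, oldest) -> assign | voices=[74 65 66 89]
Op 7: note_on(88): all voices busy, STEAL voice 2 (pitch 66, oldest) -> assign | voices=[74 65 88 89]

Answer: 85 82 66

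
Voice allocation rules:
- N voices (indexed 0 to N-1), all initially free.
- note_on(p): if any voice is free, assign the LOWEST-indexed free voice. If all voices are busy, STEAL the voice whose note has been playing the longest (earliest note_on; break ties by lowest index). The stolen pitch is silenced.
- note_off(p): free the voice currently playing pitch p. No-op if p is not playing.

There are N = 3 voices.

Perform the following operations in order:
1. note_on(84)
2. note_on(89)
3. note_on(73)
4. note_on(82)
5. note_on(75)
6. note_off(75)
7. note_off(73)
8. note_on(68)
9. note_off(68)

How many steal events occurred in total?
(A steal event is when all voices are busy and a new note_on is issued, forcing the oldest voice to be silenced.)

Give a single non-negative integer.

Answer: 2

Derivation:
Op 1: note_on(84): voice 0 is free -> assigned | voices=[84 - -]
Op 2: note_on(89): voice 1 is free -> assigned | voices=[84 89 -]
Op 3: note_on(73): voice 2 is free -> assigned | voices=[84 89 73]
Op 4: note_on(82): all voices busy, STEAL voice 0 (pitch 84, oldest) -> assign | voices=[82 89 73]
Op 5: note_on(75): all voices busy, STEAL voice 1 (pitch 89, oldest) -> assign | voices=[82 75 73]
Op 6: note_off(75): free voice 1 | voices=[82 - 73]
Op 7: note_off(73): free voice 2 | voices=[82 - -]
Op 8: note_on(68): voice 1 is free -> assigned | voices=[82 68 -]
Op 9: note_off(68): free voice 1 | voices=[82 - -]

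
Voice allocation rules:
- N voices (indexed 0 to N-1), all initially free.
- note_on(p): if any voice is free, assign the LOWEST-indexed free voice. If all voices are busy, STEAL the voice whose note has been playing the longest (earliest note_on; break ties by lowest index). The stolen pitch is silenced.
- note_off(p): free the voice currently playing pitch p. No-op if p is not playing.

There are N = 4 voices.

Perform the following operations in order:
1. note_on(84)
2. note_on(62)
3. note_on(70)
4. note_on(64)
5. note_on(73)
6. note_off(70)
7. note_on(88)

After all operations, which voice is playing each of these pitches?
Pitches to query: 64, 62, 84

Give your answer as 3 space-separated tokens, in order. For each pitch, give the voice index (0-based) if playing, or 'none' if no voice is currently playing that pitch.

Answer: 3 1 none

Derivation:
Op 1: note_on(84): voice 0 is free -> assigned | voices=[84 - - -]
Op 2: note_on(62): voice 1 is free -> assigned | voices=[84 62 - -]
Op 3: note_on(70): voice 2 is free -> assigned | voices=[84 62 70 -]
Op 4: note_on(64): voice 3 is free -> assigned | voices=[84 62 70 64]
Op 5: note_on(73): all voices busy, STEAL voice 0 (pitch 84, oldest) -> assign | voices=[73 62 70 64]
Op 6: note_off(70): free voice 2 | voices=[73 62 - 64]
Op 7: note_on(88): voice 2 is free -> assigned | voices=[73 62 88 64]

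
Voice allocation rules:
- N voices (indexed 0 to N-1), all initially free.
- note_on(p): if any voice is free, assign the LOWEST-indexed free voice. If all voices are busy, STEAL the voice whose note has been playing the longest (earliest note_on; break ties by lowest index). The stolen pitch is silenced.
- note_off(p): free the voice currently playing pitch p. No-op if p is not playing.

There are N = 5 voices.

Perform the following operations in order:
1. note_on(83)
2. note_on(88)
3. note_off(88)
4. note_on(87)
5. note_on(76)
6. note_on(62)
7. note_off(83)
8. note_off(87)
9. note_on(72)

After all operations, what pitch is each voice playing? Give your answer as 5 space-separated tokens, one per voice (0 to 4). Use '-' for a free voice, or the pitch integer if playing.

Answer: 72 - 76 62 -

Derivation:
Op 1: note_on(83): voice 0 is free -> assigned | voices=[83 - - - -]
Op 2: note_on(88): voice 1 is free -> assigned | voices=[83 88 - - -]
Op 3: note_off(88): free voice 1 | voices=[83 - - - -]
Op 4: note_on(87): voice 1 is free -> assigned | voices=[83 87 - - -]
Op 5: note_on(76): voice 2 is free -> assigned | voices=[83 87 76 - -]
Op 6: note_on(62): voice 3 is free -> assigned | voices=[83 87 76 62 -]
Op 7: note_off(83): free voice 0 | voices=[- 87 76 62 -]
Op 8: note_off(87): free voice 1 | voices=[- - 76 62 -]
Op 9: note_on(72): voice 0 is free -> assigned | voices=[72 - 76 62 -]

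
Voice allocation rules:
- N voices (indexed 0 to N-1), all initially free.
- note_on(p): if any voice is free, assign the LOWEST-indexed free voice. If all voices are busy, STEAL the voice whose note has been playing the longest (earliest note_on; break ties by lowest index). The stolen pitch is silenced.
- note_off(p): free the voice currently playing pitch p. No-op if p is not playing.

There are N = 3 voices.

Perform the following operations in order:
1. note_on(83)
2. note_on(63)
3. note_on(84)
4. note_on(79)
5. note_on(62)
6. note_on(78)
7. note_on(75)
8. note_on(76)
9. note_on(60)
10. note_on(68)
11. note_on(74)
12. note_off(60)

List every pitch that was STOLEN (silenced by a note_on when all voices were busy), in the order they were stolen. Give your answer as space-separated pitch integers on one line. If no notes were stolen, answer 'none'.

Op 1: note_on(83): voice 0 is free -> assigned | voices=[83 - -]
Op 2: note_on(63): voice 1 is free -> assigned | voices=[83 63 -]
Op 3: note_on(84): voice 2 is free -> assigned | voices=[83 63 84]
Op 4: note_on(79): all voices busy, STEAL voice 0 (pitch 83, oldest) -> assign | voices=[79 63 84]
Op 5: note_on(62): all voices busy, STEAL voice 1 (pitch 63, oldest) -> assign | voices=[79 62 84]
Op 6: note_on(78): all voices busy, STEAL voice 2 (pitch 84, oldest) -> assign | voices=[79 62 78]
Op 7: note_on(75): all voices busy, STEAL voice 0 (pitch 79, oldest) -> assign | voices=[75 62 78]
Op 8: note_on(76): all voices busy, STEAL voice 1 (pitch 62, oldest) -> assign | voices=[75 76 78]
Op 9: note_on(60): all voices busy, STEAL voice 2 (pitch 78, oldest) -> assign | voices=[75 76 60]
Op 10: note_on(68): all voices busy, STEAL voice 0 (pitch 75, oldest) -> assign | voices=[68 76 60]
Op 11: note_on(74): all voices busy, STEAL voice 1 (pitch 76, oldest) -> assign | voices=[68 74 60]
Op 12: note_off(60): free voice 2 | voices=[68 74 -]

Answer: 83 63 84 79 62 78 75 76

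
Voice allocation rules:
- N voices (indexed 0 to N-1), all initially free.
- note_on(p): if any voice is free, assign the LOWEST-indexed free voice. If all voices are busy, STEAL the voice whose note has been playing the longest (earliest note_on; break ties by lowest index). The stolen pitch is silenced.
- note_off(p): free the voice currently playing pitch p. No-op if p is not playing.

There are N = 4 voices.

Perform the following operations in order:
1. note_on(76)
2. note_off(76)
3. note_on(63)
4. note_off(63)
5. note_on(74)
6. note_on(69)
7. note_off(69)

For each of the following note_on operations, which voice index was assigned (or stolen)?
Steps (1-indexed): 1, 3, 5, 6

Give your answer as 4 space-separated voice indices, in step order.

Op 1: note_on(76): voice 0 is free -> assigned | voices=[76 - - -]
Op 2: note_off(76): free voice 0 | voices=[- - - -]
Op 3: note_on(63): voice 0 is free -> assigned | voices=[63 - - -]
Op 4: note_off(63): free voice 0 | voices=[- - - -]
Op 5: note_on(74): voice 0 is free -> assigned | voices=[74 - - -]
Op 6: note_on(69): voice 1 is free -> assigned | voices=[74 69 - -]
Op 7: note_off(69): free voice 1 | voices=[74 - - -]

Answer: 0 0 0 1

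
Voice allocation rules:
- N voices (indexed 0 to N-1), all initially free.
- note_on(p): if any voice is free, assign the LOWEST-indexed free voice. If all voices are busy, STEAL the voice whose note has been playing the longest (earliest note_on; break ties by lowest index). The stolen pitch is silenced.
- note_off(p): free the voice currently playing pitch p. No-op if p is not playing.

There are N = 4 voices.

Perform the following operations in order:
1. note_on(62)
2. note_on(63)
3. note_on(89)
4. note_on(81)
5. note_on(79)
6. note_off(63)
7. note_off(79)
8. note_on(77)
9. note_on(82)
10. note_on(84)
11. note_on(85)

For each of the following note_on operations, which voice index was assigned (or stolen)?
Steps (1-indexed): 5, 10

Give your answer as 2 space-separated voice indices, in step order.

Op 1: note_on(62): voice 0 is free -> assigned | voices=[62 - - -]
Op 2: note_on(63): voice 1 is free -> assigned | voices=[62 63 - -]
Op 3: note_on(89): voice 2 is free -> assigned | voices=[62 63 89 -]
Op 4: note_on(81): voice 3 is free -> assigned | voices=[62 63 89 81]
Op 5: note_on(79): all voices busy, STEAL voice 0 (pitch 62, oldest) -> assign | voices=[79 63 89 81]
Op 6: note_off(63): free voice 1 | voices=[79 - 89 81]
Op 7: note_off(79): free voice 0 | voices=[- - 89 81]
Op 8: note_on(77): voice 0 is free -> assigned | voices=[77 - 89 81]
Op 9: note_on(82): voice 1 is free -> assigned | voices=[77 82 89 81]
Op 10: note_on(84): all voices busy, STEAL voice 2 (pitch 89, oldest) -> assign | voices=[77 82 84 81]
Op 11: note_on(85): all voices busy, STEAL voice 3 (pitch 81, oldest) -> assign | voices=[77 82 84 85]

Answer: 0 2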